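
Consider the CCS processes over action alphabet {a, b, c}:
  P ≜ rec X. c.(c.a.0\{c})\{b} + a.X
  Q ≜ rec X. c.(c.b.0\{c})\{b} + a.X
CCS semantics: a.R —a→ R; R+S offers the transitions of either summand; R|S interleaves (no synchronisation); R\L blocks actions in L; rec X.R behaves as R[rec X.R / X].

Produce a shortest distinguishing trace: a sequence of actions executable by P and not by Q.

cca

LTS(P): 4 reachable states
  m0 = rec X. c.(c.a.0\{c})\{b} + a.X → =a=> m0, =c=> m1
  m1 = (c.a.0\{c})\{b} → =c=> m2
  m2 = (a.0\{c})\{b} → =a=> m3
  m3 = 0\{c}\{b} → deadlocked
LTS(Q): 3 reachable states
  n0 = rec X. c.(c.b.0\{c})\{b} + a.X → =a=> n0, =c=> n1
  n1 = (c.b.0\{c})\{b} → =c=> n2
  n2 = (b.0\{c})\{b} → deadlocked
Run σ = ⟨cca⟩ on P: start {m0}
  step 1 (c): {m1}
  step 2 (c): {m2}
  step 3 (a): {m3}
  ✓ P
Run σ = ⟨cca⟩ on Q: start {n0}
  step 1 (c): {n1}
  step 2 (c): {n2}
  step 3 (a): no successor for Q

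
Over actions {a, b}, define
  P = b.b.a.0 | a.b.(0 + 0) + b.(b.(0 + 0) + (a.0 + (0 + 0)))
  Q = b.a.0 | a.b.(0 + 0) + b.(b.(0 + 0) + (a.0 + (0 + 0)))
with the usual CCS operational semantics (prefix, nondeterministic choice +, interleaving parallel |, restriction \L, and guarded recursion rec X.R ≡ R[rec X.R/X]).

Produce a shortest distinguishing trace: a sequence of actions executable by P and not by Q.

P's transition system — 15 states:
  m0 = b.b.a.0 | a.b.(0 + 0) + b.(b.(0 + 0) + (a.0 + (0 + 0))) :: ··a··> m1, ··b··> m2, ··b··> m3
  m1 = b.b.a.0 | b.(0 + 0) :: ··b··> m4, ··b··> m5
  m2 = b.(0 + 0) + (a.0 + (0 + 0)) :: ··a··> m6, ··b··> m7
  m3 = b.a.0 | a.b.(0 + 0) :: ··a··> m4, ··b··> m8
  m4 = b.a.0 | b.(0 + 0) :: ··b··> m10, ··b··> m9
  m5 = b.b.a.0 | (0 + 0) :: ··b··> m10
  m6 = 0 :: deadlocked
  m7 = 0 + 0 :: deadlocked
  m8 = a.0 | a.b.(0 + 0) :: ··a··> m11, ··a··> m9
  m9 = a.0 | b.(0 + 0) :: ··a··> m12, ··b··> m13
  m10 = b.a.0 | (0 + 0) :: ··b··> m13
  m11 = 0 | a.b.(0 + 0) :: ··a··> m12
  m12 = 0 | b.(0 + 0) :: ··b··> m14
  m13 = a.0 | (0 + 0) :: ··a··> m14
  m14 = 0 | (0 + 0) :: deadlocked
Q's transition system — 12 states:
  n0 = b.a.0 | a.b.(0 + 0) + b.(b.(0 + 0) + (a.0 + (0 + 0))) :: ··a··> n1, ··b··> n2, ··b··> n3
  n1 = b.a.0 | b.(0 + 0) :: ··b··> n4, ··b··> n5
  n2 = a.0 | a.b.(0 + 0) :: ··a··> n4, ··a··> n6
  n3 = b.(0 + 0) + (a.0 + (0 + 0)) :: ··a··> n7, ··b··> n8
  n4 = a.0 | b.(0 + 0) :: ··a··> n9, ··b··> n10
  n5 = b.a.0 | (0 + 0) :: ··b··> n10
  n6 = 0 | a.b.(0 + 0) :: ··a··> n9
  n7 = 0 :: deadlocked
  n8 = 0 + 0 :: deadlocked
  n9 = 0 | b.(0 + 0) :: ··b··> n11
  n10 = a.0 | (0 + 0) :: ··a··> n11
  n11 = 0 | (0 + 0) :: deadlocked
Trace ⟨bba⟩ through P, begin at {m0}:
  [1] b ⇒ {m2, m3}
  [2] b ⇒ {m7, m8}
  [3] a ⇒ {m11, m9}
  — P admits the full trace.
Trace ⟨bba⟩ through Q, begin at {n0}:
  [1] b ⇒ {n2, n3}
  [2] b ⇒ {n8}
  [3] a ⇒ no successor for Q

bba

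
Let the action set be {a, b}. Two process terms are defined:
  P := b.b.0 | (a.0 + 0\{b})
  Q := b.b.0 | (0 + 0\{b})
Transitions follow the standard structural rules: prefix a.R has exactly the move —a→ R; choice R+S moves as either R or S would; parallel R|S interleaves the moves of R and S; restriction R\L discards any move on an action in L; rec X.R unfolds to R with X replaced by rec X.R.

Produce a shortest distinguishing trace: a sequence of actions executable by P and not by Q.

a

Reachable graph of P (6 states):
  s0 = b.b.0 | (a.0 + 0\{b}) | --a--▸ s1, --b--▸ s2
  s1 = b.b.0 | 0 | --b--▸ s3
  s2 = b.0 | (a.0 + 0\{b}) | --a--▸ s3, --b--▸ s4
  s3 = b.0 | 0 | --b--▸ s5
  s4 = 0 | (a.0 + 0\{b}) | --a--▸ s5
  s5 = 0 | 0 | stopped
Reachable graph of Q (3 states):
  t0 = b.b.0 | (0 + 0\{b}) | --b--▸ t1
  t1 = b.0 | (0 + 0\{b}) | --b--▸ t2
  t2 = 0 | (0 + 0\{b}) | stopped
Trace ⟨a⟩ through P, begin at {s0}:
  after a @ step 1: {s1}
  ✓ P
Trace ⟨a⟩ through Q, begin at {t0}:
  after a @ step 1: ∅ (Q stuck)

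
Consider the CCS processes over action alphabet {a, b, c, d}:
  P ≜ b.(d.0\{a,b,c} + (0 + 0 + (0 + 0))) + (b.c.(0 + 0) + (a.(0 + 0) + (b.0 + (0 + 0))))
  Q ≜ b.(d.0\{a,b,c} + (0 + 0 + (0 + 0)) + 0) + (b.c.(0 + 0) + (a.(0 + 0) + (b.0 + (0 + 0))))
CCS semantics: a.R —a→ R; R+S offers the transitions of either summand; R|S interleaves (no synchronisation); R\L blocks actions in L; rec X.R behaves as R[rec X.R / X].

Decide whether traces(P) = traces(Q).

trace-equivalent

LTS(P): 6 reachable states
  m0 = b.(d.0\{a,b,c} + (0 + 0 + (0 + 0))) + (b.c.(0 + 0) + (a.(0 + 0) + (b.0 + (0 + 0)))) → =a=> m1, =b=> m2, =b=> m3, =b=> m4
  m1 = 0 + 0 → ·
  m2 = 0 → ·
  m3 = c.(0 + 0) → =c=> m1
  m4 = d.0\{a,b,c} + (0 + 0 + (0 + 0)) → =d=> m5
  m5 = 0\{a,b,c} → ·
LTS(Q): 6 reachable states
  n0 = b.(d.0\{a,b,c} + (0 + 0 + (0 + 0)) + 0) + (b.c.(0 + 0) + (a.(0 + 0) + (b.0 + (0 + 0)))) → =a=> n1, =b=> n2, =b=> n3, =b=> n4
  n1 = 0 + 0 → ·
  n2 = 0 → ·
  n3 = c.(0 + 0) → =c=> n1
  n4 = d.0\{a,b,c} + (0 + 0 + (0 + 0)) + 0 → =d=> n5
  n5 = 0\{a,b,c} → ·
Coarsest stable partition (strong bisimilarity classes):
  B0 = {m0, n0}
  B1 = {m1, m2, m5, n1, n2, n5}
  B2 = {m4, n4}
  B3 = {m3, n3}
m0 ∈ B0, n0 ∈ B0 → same block
Bisimilar ⇒ trace-equivalent.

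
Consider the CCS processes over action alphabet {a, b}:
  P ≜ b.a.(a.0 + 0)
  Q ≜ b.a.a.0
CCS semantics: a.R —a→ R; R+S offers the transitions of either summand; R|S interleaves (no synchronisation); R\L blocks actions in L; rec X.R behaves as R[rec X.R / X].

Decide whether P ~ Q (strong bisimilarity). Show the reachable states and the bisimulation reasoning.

LTS(P): 4 reachable states
  p0 = b.a.(a.0 + 0) ⊢ --b--▸ p1
  p1 = a.(a.0 + 0) ⊢ --a--▸ p2
  p2 = a.0 + 0 ⊢ --a--▸ p3
  p3 = 0 ⊢ ·
LTS(Q): 4 reachable states
  q0 = b.a.a.0 ⊢ --b--▸ q1
  q1 = a.a.0 ⊢ --a--▸ q2
  q2 = a.0 ⊢ --a--▸ q3
  q3 = 0 ⊢ ·
Partition-refinement fixed point:
  B0 = {p0, q0}
  B1 = {p1, q1}
  B2 = {p2, q2}
  B3 = {p3, q3}
p0 ∈ B0, q0 ∈ B0 → same block

YES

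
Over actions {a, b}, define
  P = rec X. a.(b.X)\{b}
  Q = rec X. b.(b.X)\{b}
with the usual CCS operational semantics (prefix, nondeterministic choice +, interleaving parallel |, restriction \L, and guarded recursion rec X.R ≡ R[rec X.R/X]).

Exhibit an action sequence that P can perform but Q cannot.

a

P's transition system — 2 states:
  s0 = rec X. a.(b.X)\{b} | =a=> s1
  s1 = (b.(rec X. a.(b.X)\{b}))\{b} | (no moves)
Q's transition system — 2 states:
  t0 = rec X. b.(b.X)\{b} | =b=> t1
  t1 = (b.(rec X. b.(b.X)\{b}))\{b} | (no moves)
Run σ = ⟨a⟩ on P: start {s0}
  after a @ step 1: {s1}
  P completes σ.
Run σ = ⟨a⟩ on Q: start {t0}
  after a @ step 1: ∅  — Q cannot continue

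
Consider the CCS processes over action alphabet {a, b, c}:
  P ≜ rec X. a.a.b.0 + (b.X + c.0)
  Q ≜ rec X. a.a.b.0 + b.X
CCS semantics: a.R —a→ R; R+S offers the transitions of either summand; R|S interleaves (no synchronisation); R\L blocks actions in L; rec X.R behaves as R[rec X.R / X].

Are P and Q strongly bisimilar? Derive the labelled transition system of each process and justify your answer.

P ≁ Q

LTS(P): 4 reachable states
  p0 = rec X. a.a.b.0 + (b.X + c.0) | ··a··> p1, ··b··> p0, ··c··> p2
  p1 = a.b.0 | ··a··> p3
  p2 = 0 | (no moves)
  p3 = b.0 | ··b··> p2
LTS(Q): 4 reachable states
  q0 = rec X. a.a.b.0 + b.X | ··a··> q1, ··b··> q0
  q1 = a.b.0 | ··a··> q2
  q2 = b.0 | ··b··> q3
  q3 = 0 | (no moves)
Bisimilarity quotient blocks:
  B0 = {p0}
  B1 = {p1, q1}
  B2 = {p3, q2}
  B3 = {p2, q3}
  B4 = {q0}
p0 ∈ B0, q0 ∈ B4 → different blocks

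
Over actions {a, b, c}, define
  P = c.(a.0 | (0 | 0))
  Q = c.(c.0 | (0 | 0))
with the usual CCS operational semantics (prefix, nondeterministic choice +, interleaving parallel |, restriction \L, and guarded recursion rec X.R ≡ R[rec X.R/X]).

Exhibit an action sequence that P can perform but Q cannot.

ca

Reachable graph of P (3 states):
  p0 = c.(a.0 | (0 | 0)) ⊢ ··c··> p1
  p1 = a.0 | (0 | 0) ⊢ ··a··> p2
  p2 = 0 | (0 | 0) ⊢ stopped
Reachable graph of Q (3 states):
  q0 = c.(c.0 | (0 | 0)) ⊢ ··c··> q1
  q1 = c.0 | (0 | 0) ⊢ ··c··> q2
  q2 = 0 | (0 | 0) ⊢ stopped
Executing ca from P (initial set {p0}):
  step 1 (c): {p1}
  step 2 (a): {p2}
  — P admits the full trace.
Executing ca from Q (initial set {q0}):
  step 1 (c): {q1}
  step 2 (a): ∅ (Q stuck)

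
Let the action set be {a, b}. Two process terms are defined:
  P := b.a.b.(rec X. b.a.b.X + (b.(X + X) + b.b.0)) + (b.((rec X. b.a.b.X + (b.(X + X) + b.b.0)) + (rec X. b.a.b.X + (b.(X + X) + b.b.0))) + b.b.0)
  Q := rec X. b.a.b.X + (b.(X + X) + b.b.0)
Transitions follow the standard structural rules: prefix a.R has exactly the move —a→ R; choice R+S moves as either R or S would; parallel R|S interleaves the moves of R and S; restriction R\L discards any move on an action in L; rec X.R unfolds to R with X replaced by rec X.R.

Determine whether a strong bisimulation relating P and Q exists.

LTS(P): 7 reachable states
  s0 = b.a.b.(rec X. b.a.b.X + (b.(X + X) + b.b.0)) + (b.((rec X. b.a.b.X + (b.(X + X) + b.b.0)) + (rec X. b.a.b.X + (b.(X + X) + b.b.0))) + b.b.0) ⊢ —b→ s1, —b→ s2, —b→ s3
  s1 = (rec X. b.a.b.X + (b.(X + X) + b.b.0)) + (rec X. b.a.b.X + (b.(X + X) + b.b.0)) ⊢ —b→ s1, —b→ s2, —b→ s3
  s2 = a.b.(rec X. b.a.b.X + (b.(X + X) + b.b.0)) ⊢ —a→ s4
  s3 = b.0 ⊢ —b→ s5
  s4 = b.(rec X. b.a.b.X + (b.(X + X) + b.b.0)) ⊢ —b→ s6
  s5 = 0 ⊢ ∅
  s6 = rec X. b.a.b.X + (b.(X + X) + b.b.0) ⊢ —b→ s1, —b→ s2, —b→ s3
LTS(Q): 6 reachable states
  t0 = rec X. b.a.b.X + (b.(X + X) + b.b.0) ⊢ —b→ t1, —b→ t2, —b→ t3
  t1 = (rec X. b.a.b.X + (b.(X + X) + b.b.0)) + (rec X. b.a.b.X + (b.(X + X) + b.b.0)) ⊢ —b→ t1, —b→ t2, —b→ t3
  t2 = a.b.(rec X. b.a.b.X + (b.(X + X) + b.b.0)) ⊢ —a→ t4
  t3 = b.0 ⊢ —b→ t5
  t4 = b.(rec X. b.a.b.X + (b.(X + X) + b.b.0)) ⊢ —b→ t0
  t5 = 0 ⊢ ∅
Partition-refinement fixed point:
  B0 = {s0, s1, s6, t0, t1}
  B1 = {s3, t3}
  B2 = {s5, t5}
  B3 = {s2, t2}
  B4 = {s4, t4}
s0 ∈ B0, t0 ∈ B0 → same block

bisimilar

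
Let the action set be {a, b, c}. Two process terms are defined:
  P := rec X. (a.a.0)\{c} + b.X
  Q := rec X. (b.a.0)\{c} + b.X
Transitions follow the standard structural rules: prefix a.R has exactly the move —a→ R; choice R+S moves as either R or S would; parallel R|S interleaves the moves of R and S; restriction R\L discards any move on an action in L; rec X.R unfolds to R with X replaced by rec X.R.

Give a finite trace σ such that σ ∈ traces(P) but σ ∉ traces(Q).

Reachable graph of P (3 states):
  p0 = rec X. (a.a.0)\{c} + b.X :: —a→ p1, —b→ p0
  p1 = (a.0)\{c} :: —a→ p2
  p2 = 0\{c} :: ·
Reachable graph of Q (3 states):
  q0 = rec X. (b.a.0)\{c} + b.X :: —b→ q0, —b→ q1
  q1 = (a.0)\{c} :: —a→ q2
  q2 = 0\{c} :: ·
Executing a from P (initial set {p0}):
  [1] a ⇒ {p1}
  P completes σ.
Executing a from Q (initial set {q0}):
  [1] a ⇒ no successor for Q

a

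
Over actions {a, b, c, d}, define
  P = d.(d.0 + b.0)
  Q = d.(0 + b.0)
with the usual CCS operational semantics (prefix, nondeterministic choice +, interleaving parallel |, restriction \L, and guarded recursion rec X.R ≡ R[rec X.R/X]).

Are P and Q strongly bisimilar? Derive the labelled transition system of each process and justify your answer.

NO

LTS(P): 3 reachable states
  s0 = d.(d.0 + b.0) | —d→ s1
  s1 = d.0 + b.0 | —b→ s2, —d→ s2
  s2 = 0 | ·
LTS(Q): 3 reachable states
  t0 = d.(0 + b.0) | —d→ t1
  t1 = 0 + b.0 | —b→ t2
  t2 = 0 | ·
Partition-refinement fixed point:
  B0 = {s0}
  B1 = {s1}
  B2 = {s2, t2}
  B3 = {t0}
  B4 = {t1}
s0 ∈ B0, t0 ∈ B3 → different blocks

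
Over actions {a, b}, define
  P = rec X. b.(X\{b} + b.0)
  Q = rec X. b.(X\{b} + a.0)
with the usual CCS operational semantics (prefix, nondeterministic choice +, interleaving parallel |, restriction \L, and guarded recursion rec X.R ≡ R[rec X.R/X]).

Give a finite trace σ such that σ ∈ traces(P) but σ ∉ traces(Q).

bb

P's transition system — 3 states:
  u0 = rec X. b.(X\{b} + b.0) has moves -b-> u1
  u1 = (rec X. b.(X\{b} + b.0))\{b} + b.0 has moves -b-> u2
  u2 = 0 has moves stopped
Q's transition system — 3 states:
  v0 = rec X. b.(X\{b} + a.0) has moves -b-> v1
  v1 = (rec X. b.(X\{b} + a.0))\{b} + a.0 has moves -a-> v2
  v2 = 0 has moves stopped
Trace ⟨bb⟩ through P, begin at {u0}:
  step 1 (b): {u1}
  step 2 (b): {u2}
  ✓ P
Trace ⟨bb⟩ through Q, begin at {v0}:
  step 1 (b): {v1}
  step 2 (b): ∅  — Q cannot continue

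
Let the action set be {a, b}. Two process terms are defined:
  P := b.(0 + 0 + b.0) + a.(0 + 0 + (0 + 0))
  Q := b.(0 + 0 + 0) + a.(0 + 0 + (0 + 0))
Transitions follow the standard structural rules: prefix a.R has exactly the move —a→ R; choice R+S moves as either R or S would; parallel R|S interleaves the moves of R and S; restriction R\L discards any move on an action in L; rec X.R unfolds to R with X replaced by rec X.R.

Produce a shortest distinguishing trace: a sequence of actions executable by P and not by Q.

Reachable graph of P (4 states):
  p0 = b.(0 + 0 + b.0) + a.(0 + 0 + (0 + 0)) → ··a··> p1, ··b··> p2
  p1 = 0 + 0 + (0 + 0) → (no moves)
  p2 = 0 + 0 + b.0 → ··b··> p3
  p3 = 0 → (no moves)
Reachable graph of Q (3 states):
  q0 = b.(0 + 0 + 0) + a.(0 + 0 + (0 + 0)) → ··a··> q1, ··b··> q2
  q1 = 0 + 0 + (0 + 0) → (no moves)
  q2 = 0 + 0 + 0 → (no moves)
Executing bb from P (initial set {p0}):
  [1] b ⇒ {p2}
  [2] b ⇒ {p3}
  ✓ P
Executing bb from Q (initial set {q0}):
  [1] b ⇒ {q2}
  [2] b ⇒ ∅  — Q cannot continue

bb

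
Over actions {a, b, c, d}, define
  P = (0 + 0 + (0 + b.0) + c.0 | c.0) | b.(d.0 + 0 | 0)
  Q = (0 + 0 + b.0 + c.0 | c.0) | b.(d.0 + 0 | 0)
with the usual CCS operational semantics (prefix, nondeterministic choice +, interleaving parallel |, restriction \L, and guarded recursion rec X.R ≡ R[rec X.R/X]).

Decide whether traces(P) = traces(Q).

P's transition system — 15 states:
  u0 = (0 + 0 + (0 + b.0) + c.0 | c.0) | b.(d.0 + 0 | 0) ⊢ =b=> u1, =b=> u2, =c=> u3, =c=> u4
  u1 = (0 + 0 + (0 + b.0) + c.0 | c.0) | (d.0 + 0 | 0) ⊢ =b=> u5, =c=> u6, =c=> u7, =d=> u8
  u2 = 0 | b.(d.0 + 0 | 0) ⊢ =b=> u5
  u3 = 0 | c.0 | b.(d.0 + 0 | 0) ⊢ =b=> u6, =c=> u9
  u4 = c.0 | 0 | b.(d.0 + 0 | 0) ⊢ =b=> u7, =c=> u9
  u5 = 0 | (d.0 + 0 | 0) ⊢ =d=> u10
  u6 = 0 | c.0 | (d.0 + 0 | 0) ⊢ =c=> u11, =d=> u12
  u7 = c.0 | 0 | (d.0 + 0 | 0) ⊢ =c=> u11, =d=> u13
  u8 = (0 + 0 + (0 + b.0) + c.0 | c.0) | 0 ⊢ =b=> u10, =c=> u12, =c=> u13
  u9 = 0 | 0 | b.(d.0 + 0 | 0) ⊢ =b=> u11
  u10 = 0 | 0 ⊢ deadlocked
  u11 = 0 | 0 | (d.0 + 0 | 0) ⊢ =d=> u14
  u12 = 0 | c.0 | 0 ⊢ =c=> u14
  u13 = c.0 | 0 | 0 ⊢ =c=> u14
  u14 = 0 | 0 | 0 ⊢ deadlocked
Q's transition system — 15 states:
  v0 = (0 + 0 + b.0 + c.0 | c.0) | b.(d.0 + 0 | 0) ⊢ =b=> v1, =b=> v2, =c=> v3, =c=> v4
  v1 = (0 + 0 + b.0 + c.0 | c.0) | (d.0 + 0 | 0) ⊢ =b=> v5, =c=> v6, =c=> v7, =d=> v8
  v2 = 0 | b.(d.0 + 0 | 0) ⊢ =b=> v5
  v3 = 0 | c.0 | b.(d.0 + 0 | 0) ⊢ =b=> v6, =c=> v9
  v4 = c.0 | 0 | b.(d.0 + 0 | 0) ⊢ =b=> v7, =c=> v9
  v5 = 0 | (d.0 + 0 | 0) ⊢ =d=> v10
  v6 = 0 | c.0 | (d.0 + 0 | 0) ⊢ =c=> v11, =d=> v12
  v7 = c.0 | 0 | (d.0 + 0 | 0) ⊢ =c=> v11, =d=> v13
  v8 = (0 + 0 + b.0 + c.0 | c.0) | 0 ⊢ =b=> v10, =c=> v12, =c=> v13
  v9 = 0 | 0 | b.(d.0 + 0 | 0) ⊢ =b=> v11
  v10 = 0 | 0 ⊢ deadlocked
  v11 = 0 | 0 | (d.0 + 0 | 0) ⊢ =d=> v14
  v12 = 0 | c.0 | 0 ⊢ =c=> v14
  v13 = c.0 | 0 | 0 ⊢ =c=> v14
  v14 = 0 | 0 | 0 ⊢ deadlocked
Bisimilarity quotient blocks:
  B0 = {u0, v0}
  B1 = {u3, u4, v3, v4}
  B2 = {u6, u7, v6, v7}
  B3 = {u12, u13, v12, v13}
  B4 = {u10, u14, v10, v14}
  B5 = {u11, u5, v11, v5}
  B6 = {u2, u9, v2, v9}
  B7 = {u1, v1}
  B8 = {u8, v8}
u0 ∈ B0, v0 ∈ B0 → same block
Bisimilar ⇒ trace-equivalent.

traces(P) = traces(Q)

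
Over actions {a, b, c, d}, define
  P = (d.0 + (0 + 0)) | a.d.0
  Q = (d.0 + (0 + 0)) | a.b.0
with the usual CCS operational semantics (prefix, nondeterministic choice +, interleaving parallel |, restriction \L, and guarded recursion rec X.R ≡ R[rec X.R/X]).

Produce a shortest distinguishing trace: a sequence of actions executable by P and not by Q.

LTS(P): 6 reachable states
  p0 = (d.0 + (0 + 0)) | a.d.0 → --a--▸ p1, --d--▸ p2
  p1 = (d.0 + (0 + 0)) | d.0 → --d--▸ p3, --d--▸ p4
  p2 = 0 | a.d.0 → --a--▸ p4
  p3 = (d.0 + (0 + 0)) | 0 → --d--▸ p5
  p4 = 0 | d.0 → --d--▸ p5
  p5 = 0 | 0 → ∅
LTS(Q): 6 reachable states
  q0 = (d.0 + (0 + 0)) | a.b.0 → --a--▸ q1, --d--▸ q2
  q1 = (d.0 + (0 + 0)) | b.0 → --b--▸ q3, --d--▸ q4
  q2 = 0 | a.b.0 → --a--▸ q4
  q3 = (d.0 + (0 + 0)) | 0 → --d--▸ q5
  q4 = 0 | b.0 → --b--▸ q5
  q5 = 0 | 0 → ∅
Run σ = ⟨add⟩ on P: start {p0}
  [1] a ⇒ {p1}
  [2] d ⇒ {p3, p4}
  [3] d ⇒ {p5}
  ✓ P
Run σ = ⟨add⟩ on Q: start {q0}
  [1] a ⇒ {q1}
  [2] d ⇒ {q4}
  [3] d ⇒ ∅ (Q stuck)

add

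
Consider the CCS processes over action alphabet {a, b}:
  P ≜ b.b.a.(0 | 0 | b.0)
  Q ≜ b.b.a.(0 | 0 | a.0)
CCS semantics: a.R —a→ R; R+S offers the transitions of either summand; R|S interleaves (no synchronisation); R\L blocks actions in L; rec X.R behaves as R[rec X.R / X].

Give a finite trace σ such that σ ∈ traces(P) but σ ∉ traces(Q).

Reachable graph of P (5 states):
  m0 = b.b.a.(0 | 0 | b.0) has moves ··b··> m1
  m1 = b.a.(0 | 0 | b.0) has moves ··b··> m2
  m2 = a.(0 | 0 | b.0) has moves ··a··> m3
  m3 = 0 | 0 | b.0 has moves ··b··> m4
  m4 = 0 | 0 | 0 has moves (no moves)
Reachable graph of Q (5 states):
  n0 = b.b.a.(0 | 0 | a.0) has moves ··b··> n1
  n1 = b.a.(0 | 0 | a.0) has moves ··b··> n2
  n2 = a.(0 | 0 | a.0) has moves ··a··> n3
  n3 = 0 | 0 | a.0 has moves ··a··> n4
  n4 = 0 | 0 | 0 has moves (no moves)
Trace ⟨bbab⟩ through P, begin at {m0}:
  after b @ step 1: {m1}
  after b @ step 2: {m2}
  after a @ step 3: {m3}
  after b @ step 4: {m4}
  — P admits the full trace.
Trace ⟨bbab⟩ through Q, begin at {n0}:
  after b @ step 1: {n1}
  after b @ step 2: {n2}
  after a @ step 3: {n3}
  after b @ step 4: ∅ (Q stuck)

bbab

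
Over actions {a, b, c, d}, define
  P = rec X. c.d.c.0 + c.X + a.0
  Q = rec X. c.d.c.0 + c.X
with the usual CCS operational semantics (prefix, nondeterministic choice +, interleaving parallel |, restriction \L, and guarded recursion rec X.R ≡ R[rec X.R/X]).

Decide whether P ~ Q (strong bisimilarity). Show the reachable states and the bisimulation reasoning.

Reachable graph of P (4 states):
  u0 = rec X. c.d.c.0 + c.X + a.0 ⊢ =a=> u1, =c=> u0, =c=> u2
  u1 = 0 ⊢ ∅
  u2 = d.c.0 ⊢ =d=> u3
  u3 = c.0 ⊢ =c=> u1
Reachable graph of Q (4 states):
  v0 = rec X. c.d.c.0 + c.X ⊢ =c=> v0, =c=> v1
  v1 = d.c.0 ⊢ =d=> v2
  v2 = c.0 ⊢ =c=> v3
  v3 = 0 ⊢ ∅
Coarsest stable partition (strong bisimilarity classes):
  B0 = {u0}
  B1 = {u1, v3}
  B2 = {u2, v1}
  B3 = {u3, v2}
  B4 = {v0}
u0 ∈ B0, v0 ∈ B4 → different blocks

P ≁ Q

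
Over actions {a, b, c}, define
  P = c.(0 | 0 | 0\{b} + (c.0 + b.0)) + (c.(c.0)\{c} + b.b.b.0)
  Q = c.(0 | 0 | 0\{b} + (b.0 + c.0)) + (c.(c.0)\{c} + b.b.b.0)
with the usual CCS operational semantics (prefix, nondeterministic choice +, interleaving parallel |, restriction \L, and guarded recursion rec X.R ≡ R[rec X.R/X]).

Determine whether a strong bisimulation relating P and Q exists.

bisimilar

LTS(P): 6 reachable states
  u0 = c.(0 | 0 | 0\{b} + (c.0 + b.0)) + (c.(c.0)\{c} + b.b.b.0) has moves -b-> u1, -c-> u2, -c-> u3
  u1 = b.b.0 has moves -b-> u4
  u2 = (c.0)\{c} has moves (no moves)
  u3 = 0 | 0 | 0\{b} + (c.0 + b.0) has moves -b-> u5, -c-> u5
  u4 = b.0 has moves -b-> u5
  u5 = 0 has moves (no moves)
LTS(Q): 6 reachable states
  v0 = c.(0 | 0 | 0\{b} + (b.0 + c.0)) + (c.(c.0)\{c} + b.b.b.0) has moves -b-> v1, -c-> v2, -c-> v3
  v1 = b.b.0 has moves -b-> v4
  v2 = (c.0)\{c} has moves (no moves)
  v3 = 0 | 0 | 0\{b} + (b.0 + c.0) has moves -b-> v5, -c-> v5
  v4 = b.0 has moves -b-> v5
  v5 = 0 has moves (no moves)
Coarsest stable partition (strong bisimilarity classes):
  B0 = {u0, v0}
  B1 = {u1, v1}
  B2 = {u4, v4}
  B3 = {u2, u5, v2, v5}
  B4 = {u3, v3}
u0 ∈ B0, v0 ∈ B0 → same block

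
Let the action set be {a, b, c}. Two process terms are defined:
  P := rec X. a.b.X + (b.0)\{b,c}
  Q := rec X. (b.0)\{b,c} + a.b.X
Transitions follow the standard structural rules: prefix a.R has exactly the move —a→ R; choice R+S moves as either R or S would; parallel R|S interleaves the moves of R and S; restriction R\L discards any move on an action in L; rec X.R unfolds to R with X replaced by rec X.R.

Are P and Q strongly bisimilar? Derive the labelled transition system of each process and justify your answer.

YES

P's transition system — 2 states:
  u0 = rec X. a.b.X + (b.0)\{b,c} has moves =a=> u1
  u1 = b.(rec X. a.b.X + (b.0)\{b,c}) has moves =b=> u0
Q's transition system — 2 states:
  v0 = rec X. (b.0)\{b,c} + a.b.X has moves =a=> v1
  v1 = b.(rec X. (b.0)\{b,c} + a.b.X) has moves =b=> v0
Bisimilarity quotient blocks:
  B0 = {u0, v0}
  B1 = {u1, v1}
u0 ∈ B0, v0 ∈ B0 → same block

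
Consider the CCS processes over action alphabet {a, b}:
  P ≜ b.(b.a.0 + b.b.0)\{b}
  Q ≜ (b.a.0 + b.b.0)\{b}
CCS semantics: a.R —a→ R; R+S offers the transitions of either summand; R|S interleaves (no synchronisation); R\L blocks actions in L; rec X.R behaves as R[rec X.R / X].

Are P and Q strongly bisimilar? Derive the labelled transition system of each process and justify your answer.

P's transition system — 2 states:
  u0 = b.(b.a.0 + b.b.0)\{b} ⊢ —b→ u1
  u1 = (b.a.0 + b.b.0)\{b} ⊢ (no moves)
Q's transition system — 1 states:
  v0 = (b.a.0 + b.b.0)\{b} ⊢ (no moves)
Coarsest stable partition (strong bisimilarity classes):
  B0 = {u0}
  B1 = {u1, v0}
u0 ∈ B0, v0 ∈ B1 → different blocks

NO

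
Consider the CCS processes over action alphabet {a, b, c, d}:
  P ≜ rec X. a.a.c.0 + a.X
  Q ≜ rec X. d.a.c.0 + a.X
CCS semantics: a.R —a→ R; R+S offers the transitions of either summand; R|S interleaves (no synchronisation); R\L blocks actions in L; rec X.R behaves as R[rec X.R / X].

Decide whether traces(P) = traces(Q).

traces(P) ≠ traces(Q) — witness ⟨aac⟩

P's transition system — 4 states:
  u0 = rec X. a.a.c.0 + a.X ⊢ =a=> u0, =a=> u1
  u1 = a.c.0 ⊢ =a=> u2
  u2 = c.0 ⊢ =c=> u3
  u3 = 0 ⊢ deadlocked
Q's transition system — 4 states:
  v0 = rec X. d.a.c.0 + a.X ⊢ =a=> v0, =d=> v1
  v1 = a.c.0 ⊢ =a=> v2
  v2 = c.0 ⊢ =c=> v3
  v3 = 0 ⊢ deadlocked
Run σ = ⟨aac⟩ on P: start {u0}
  step 1 (a): {u0, u1}
  step 2 (a): {u0, u1, u2}
  step 3 (c): {u3}
  — P admits the full trace.
Run σ = ⟨aac⟩ on Q: start {v0}
  step 1 (a): {v0}
  step 2 (a): {v0}
  step 3 (c): ∅ (Q stuck)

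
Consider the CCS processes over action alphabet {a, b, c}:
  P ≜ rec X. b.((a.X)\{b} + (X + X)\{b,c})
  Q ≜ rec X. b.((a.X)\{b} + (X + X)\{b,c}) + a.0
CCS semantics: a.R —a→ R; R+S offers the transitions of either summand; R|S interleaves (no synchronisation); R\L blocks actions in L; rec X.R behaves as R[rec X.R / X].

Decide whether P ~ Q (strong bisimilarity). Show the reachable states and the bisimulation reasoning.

LTS(P): 3 reachable states
  m0 = rec X. b.((a.X)\{b} + (X + X)\{b,c}) → ··b··> m1
  m1 = (a.(rec X. b.((a.X)\{b} + (X + X)\{b,c})))\{b} + ((rec X. b.((a.X)\{b} + (X + X)\{b,c})) + (rec X. b.((a.X)\{b} + (X + X)\{b,c})))\{b,c} → ··a··> m2
  m2 = (rec X. b.((a.X)\{b} + (X + X)\{b,c}))\{b} → (no moves)
LTS(Q): 6 reachable states
  n0 = rec X. b.((a.X)\{b} + (X + X)\{b,c}) + a.0 → ··a··> n1, ··b··> n2
  n1 = 0 → (no moves)
  n2 = (a.(rec X. b.((a.X)\{b} + (X + X)\{b,c}) + a.0))\{b} + ((rec X. b.((a.X)\{b} + (X + X)\{b,c}) + a.0) + (rec X. b.((a.X)\{b} + (X + X)\{b,c}) + a.0))\{b,c} → ··a··> n3, ··a··> n4
  n3 = (rec X. b.((a.X)\{b} + (X + X)\{b,c}) + a.0)\{b} → ··a··> n5
  n4 = 0\{b,c} → (no moves)
  n5 = 0\{b} → (no moves)
Bisimilarity quotient blocks:
  B0 = {m0}
  B1 = {m1, n3}
  B2 = {m2, n1, n4, n5}
  B3 = {n0}
  B4 = {n2}
m0 ∈ B0, n0 ∈ B3 → different blocks

not bisimilar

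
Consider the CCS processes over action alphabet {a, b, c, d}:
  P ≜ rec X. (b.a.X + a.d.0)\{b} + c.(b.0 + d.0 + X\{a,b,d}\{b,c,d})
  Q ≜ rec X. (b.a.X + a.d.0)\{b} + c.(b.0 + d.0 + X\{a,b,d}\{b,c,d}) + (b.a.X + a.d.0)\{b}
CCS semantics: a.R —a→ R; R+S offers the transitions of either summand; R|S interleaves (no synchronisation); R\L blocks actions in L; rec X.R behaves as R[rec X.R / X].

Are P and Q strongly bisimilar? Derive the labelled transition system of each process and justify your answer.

LTS(P): 5 reachable states
  s0 = rec X. (b.a.X + a.d.0)\{b} + c.(b.0 + d.0 + X\{a,b,d}\{b,c,d}) | —a→ s1, —c→ s2
  s1 = (d.0)\{b} | —d→ s3
  s2 = b.0 + d.0 + (rec X. (b.a.X + a.d.0)\{b} + c.(b.0 + d.0 + X\{a,b,d}\{b,c,d}))\{a,b,d}\{b,c,d} | —b→ s4, —d→ s4
  s3 = 0\{b} | deadlocked
  s4 = 0 | deadlocked
LTS(Q): 5 reachable states
  t0 = rec X. (b.a.X + a.d.0)\{b} + c.(b.0 + d.0 + X\{a,b,d}\{b,c,d}) + (b.a.X + a.d.0)\{b} | —a→ t1, —c→ t2
  t1 = (d.0)\{b} | —d→ t3
  t2 = b.0 + d.0 + (rec X. (b.a.X + a.d.0)\{b} + c.(b.0 + d.0 + X\{a,b,d}\{b,c,d}) + (b.a.X + a.d.0)\{b})\{a,b,d}\{b,c,d} | —b→ t4, —d→ t4
  t3 = 0\{b} | deadlocked
  t4 = 0 | deadlocked
Partition-refinement fixed point:
  B0 = {s0, t0}
  B1 = {s2, t2}
  B2 = {s3, s4, t3, t4}
  B3 = {s1, t1}
s0 ∈ B0, t0 ∈ B0 → same block

P ~ Q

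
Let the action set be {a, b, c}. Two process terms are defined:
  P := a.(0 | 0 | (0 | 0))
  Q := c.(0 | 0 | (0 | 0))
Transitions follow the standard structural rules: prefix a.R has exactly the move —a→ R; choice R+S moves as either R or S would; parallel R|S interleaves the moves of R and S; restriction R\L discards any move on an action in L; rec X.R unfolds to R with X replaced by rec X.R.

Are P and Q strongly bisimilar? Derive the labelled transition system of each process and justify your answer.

LTS(P): 2 reachable states
  u0 = a.(0 | 0 | (0 | 0)) | —a→ u1
  u1 = 0 | 0 | (0 | 0) | stopped
LTS(Q): 2 reachable states
  v0 = c.(0 | 0 | (0 | 0)) | —c→ v1
  v1 = 0 | 0 | (0 | 0) | stopped
Coarsest stable partition (strong bisimilarity classes):
  B0 = {u0}
  B1 = {u1, v1}
  B2 = {v0}
u0 ∈ B0, v0 ∈ B2 → different blocks

not bisimilar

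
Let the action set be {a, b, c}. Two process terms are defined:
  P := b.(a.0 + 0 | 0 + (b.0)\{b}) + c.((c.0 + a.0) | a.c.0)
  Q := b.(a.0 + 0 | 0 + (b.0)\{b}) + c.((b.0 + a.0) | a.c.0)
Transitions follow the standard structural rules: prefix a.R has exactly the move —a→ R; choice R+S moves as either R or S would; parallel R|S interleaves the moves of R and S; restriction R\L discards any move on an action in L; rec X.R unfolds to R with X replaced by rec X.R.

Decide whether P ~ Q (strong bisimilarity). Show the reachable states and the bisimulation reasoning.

P ≁ Q

LTS(P): 9 reachable states
  u0 = b.(a.0 + 0 | 0 + (b.0)\{b}) + c.((c.0 + a.0) | a.c.0) | —b→ u1, —c→ u2
  u1 = a.0 + 0 | 0 + (b.0)\{b} | —a→ u3
  u2 = (c.0 + a.0) | a.c.0 | —a→ u4, —a→ u5, —c→ u5
  u3 = 0 | (no moves)
  u4 = (c.0 + a.0) | c.0 | —a→ u6, —c→ u6, —c→ u7
  u5 = 0 | a.c.0 | —a→ u6
  u6 = 0 | c.0 | —c→ u8
  u7 = (c.0 + a.0) | 0 | —a→ u8, —c→ u8
  u8 = 0 | 0 | (no moves)
LTS(Q): 9 reachable states
  v0 = b.(a.0 + 0 | 0 + (b.0)\{b}) + c.((b.0 + a.0) | a.c.0) | —b→ v1, —c→ v2
  v1 = a.0 + 0 | 0 + (b.0)\{b} | —a→ v3
  v2 = (b.0 + a.0) | a.c.0 | —a→ v4, —a→ v5, —b→ v5
  v3 = 0 | (no moves)
  v4 = (b.0 + a.0) | c.0 | —a→ v6, —b→ v6, —c→ v7
  v5 = 0 | a.c.0 | —a→ v6
  v6 = 0 | c.0 | —c→ v8
  v7 = (b.0 + a.0) | 0 | —a→ v8, —b→ v8
  v8 = 0 | 0 | (no moves)
Partition-refinement fixed point:
  B0 = {u0}
  B1 = {u1, v1}
  B2 = {u3, u8, v3, v8}
  B3 = {u2}
  B4 = {u4}
  B5 = {u7}
  B6 = {u6, v6}
  B7 = {u5, v5}
  B8 = {v0}
  B9 = {v2}
  B10 = {v4}
  B11 = {v7}
u0 ∈ B0, v0 ∈ B8 → different blocks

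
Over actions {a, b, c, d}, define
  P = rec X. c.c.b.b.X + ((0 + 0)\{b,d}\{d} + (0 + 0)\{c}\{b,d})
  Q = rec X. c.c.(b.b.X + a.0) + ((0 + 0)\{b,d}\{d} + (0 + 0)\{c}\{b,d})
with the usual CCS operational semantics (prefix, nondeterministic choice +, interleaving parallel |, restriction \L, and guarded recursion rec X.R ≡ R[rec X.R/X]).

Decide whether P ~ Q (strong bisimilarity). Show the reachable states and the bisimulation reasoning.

LTS(P): 4 reachable states
  s0 = rec X. c.c.b.b.X + ((0 + 0)\{b,d}\{d} + (0 + 0)\{c}\{b,d}) ⊢ ··c··> s1
  s1 = c.b.b.(rec X. c.c.b.b.X + ((0 + 0)\{b,d}\{d} + (0 + 0)\{c}\{b,d})) ⊢ ··c··> s2
  s2 = b.b.(rec X. c.c.b.b.X + ((0 + 0)\{b,d}\{d} + (0 + 0)\{c}\{b,d})) ⊢ ··b··> s3
  s3 = b.(rec X. c.c.b.b.X + ((0 + 0)\{b,d}\{d} + (0 + 0)\{c}\{b,d})) ⊢ ··b··> s0
LTS(Q): 5 reachable states
  t0 = rec X. c.c.(b.b.X + a.0) + ((0 + 0)\{b,d}\{d} + (0 + 0)\{c}\{b,d}) ⊢ ··c··> t1
  t1 = c.(b.b.(rec X. c.c.(b.b.X + a.0) + ((0 + 0)\{b,d}\{d} + (0 + 0)\{c}\{b,d})) + a.0) ⊢ ··c··> t2
  t2 = b.b.(rec X. c.c.(b.b.X + a.0) + ((0 + 0)\{b,d}\{d} + (0 + 0)\{c}\{b,d})) + a.0 ⊢ ··a··> t3, ··b··> t4
  t3 = 0 ⊢ ∅
  t4 = b.(rec X. c.c.(b.b.X + a.0) + ((0 + 0)\{b,d}\{d} + (0 + 0)\{c}\{b,d})) ⊢ ··b··> t0
Bisimilarity quotient blocks:
  B0 = {s0}
  B1 = {s1}
  B2 = {s2}
  B3 = {s3}
  B4 = {t0}
  B5 = {t1}
  B6 = {t2}
  B7 = {t3}
  B8 = {t4}
s0 ∈ B0, t0 ∈ B4 → different blocks

not bisimilar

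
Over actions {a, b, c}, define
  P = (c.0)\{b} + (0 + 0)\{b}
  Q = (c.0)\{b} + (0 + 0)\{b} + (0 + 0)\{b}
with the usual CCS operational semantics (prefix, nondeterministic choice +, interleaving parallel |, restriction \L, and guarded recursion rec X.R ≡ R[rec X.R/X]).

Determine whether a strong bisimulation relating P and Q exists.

LTS(P): 2 reachable states
  p0 = (c.0)\{b} + (0 + 0)\{b} has moves ··c··> p1
  p1 = 0\{b} has moves stopped
LTS(Q): 2 reachable states
  q0 = (c.0)\{b} + (0 + 0)\{b} + (0 + 0)\{b} has moves ··c··> q1
  q1 = 0\{b} has moves stopped
Partition-refinement fixed point:
  B0 = {p0, q0}
  B1 = {p1, q1}
p0 ∈ B0, q0 ∈ B0 → same block

P ~ Q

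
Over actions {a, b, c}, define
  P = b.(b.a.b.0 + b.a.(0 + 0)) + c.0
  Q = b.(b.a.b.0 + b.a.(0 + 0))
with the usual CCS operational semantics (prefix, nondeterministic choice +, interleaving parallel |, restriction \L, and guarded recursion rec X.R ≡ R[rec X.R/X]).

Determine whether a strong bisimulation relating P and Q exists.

P ≁ Q

LTS(P): 7 reachable states
  m0 = b.(b.a.b.0 + b.a.(0 + 0)) + c.0 :: -b-> m1, -c-> m2
  m1 = b.a.b.0 + b.a.(0 + 0) :: -b-> m3, -b-> m4
  m2 = 0 :: (no moves)
  m3 = a.(0 + 0) :: -a-> m5
  m4 = a.b.0 :: -a-> m6
  m5 = 0 + 0 :: (no moves)
  m6 = b.0 :: -b-> m2
LTS(Q): 7 reachable states
  n0 = b.(b.a.b.0 + b.a.(0 + 0)) :: -b-> n1
  n1 = b.a.b.0 + b.a.(0 + 0) :: -b-> n2, -b-> n3
  n2 = a.(0 + 0) :: -a-> n4
  n3 = a.b.0 :: -a-> n5
  n4 = 0 + 0 :: (no moves)
  n5 = b.0 :: -b-> n6
  n6 = 0 :: (no moves)
Bisimilarity quotient blocks:
  B0 = {m0}
  B1 = {m1, n1}
  B2 = {m4, n3}
  B3 = {m6, n5}
  B4 = {m2, m5, n4, n6}
  B5 = {m3, n2}
  B6 = {n0}
m0 ∈ B0, n0 ∈ B6 → different blocks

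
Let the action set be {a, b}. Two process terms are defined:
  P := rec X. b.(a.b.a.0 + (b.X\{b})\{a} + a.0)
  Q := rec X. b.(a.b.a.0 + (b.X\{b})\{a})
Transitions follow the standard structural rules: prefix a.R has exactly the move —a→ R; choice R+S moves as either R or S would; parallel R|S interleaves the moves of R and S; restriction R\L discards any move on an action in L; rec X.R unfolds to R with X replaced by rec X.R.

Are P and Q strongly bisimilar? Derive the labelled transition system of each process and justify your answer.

NO

Reachable graph of P (6 states):
  s0 = rec X. b.(a.b.a.0 + (b.X\{b})\{a} + a.0) has moves —b→ s1
  s1 = a.b.a.0 + (b.(rec X. b.(a.b.a.0 + (b.X\{b})\{a} + a.0))\{b})\{a} + a.0 has moves —a→ s2, —a→ s3, —b→ s4
  s2 = 0 has moves (no moves)
  s3 = b.a.0 has moves —b→ s5
  s4 = (rec X. b.(a.b.a.0 + (b.X\{b})\{a} + a.0))\{b}\{a} has moves (no moves)
  s5 = a.0 has moves —a→ s2
Reachable graph of Q (6 states):
  t0 = rec X. b.(a.b.a.0 + (b.X\{b})\{a}) has moves —b→ t1
  t1 = a.b.a.0 + (b.(rec X. b.(a.b.a.0 + (b.X\{b})\{a}))\{b})\{a} has moves —a→ t2, —b→ t3
  t2 = b.a.0 has moves —b→ t4
  t3 = (rec X. b.(a.b.a.0 + (b.X\{b})\{a}))\{b}\{a} has moves (no moves)
  t4 = a.0 has moves —a→ t5
  t5 = 0 has moves (no moves)
Partition-refinement fixed point:
  B0 = {s0}
  B1 = {s1}
  B2 = {s2, s4, t3, t5}
  B3 = {s3, t2}
  B4 = {s5, t4}
  B5 = {t0}
  B6 = {t1}
s0 ∈ B0, t0 ∈ B5 → different blocks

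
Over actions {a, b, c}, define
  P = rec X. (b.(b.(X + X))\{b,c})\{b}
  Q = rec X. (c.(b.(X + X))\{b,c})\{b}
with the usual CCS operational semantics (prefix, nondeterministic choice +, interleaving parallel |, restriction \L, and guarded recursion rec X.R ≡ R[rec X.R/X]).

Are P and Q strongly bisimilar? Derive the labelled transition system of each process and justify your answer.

P's transition system — 1 states:
  m0 = rec X. (b.(b.(X + X))\{b,c})\{b} ⊢ deadlocked
Q's transition system — 2 states:
  n0 = rec X. (c.(b.(X + X))\{b,c})\{b} ⊢ -c-> n1
  n1 = (b.((rec X. (c.(b.(X + X))\{b,c})\{b}) + (rec X. (c.(b.(X + X))\{b,c})\{b})))\{b,c}\{b} ⊢ deadlocked
Coarsest stable partition (strong bisimilarity classes):
  B0 = {m0, n1}
  B1 = {n0}
m0 ∈ B0, n0 ∈ B1 → different blocks

P ≁ Q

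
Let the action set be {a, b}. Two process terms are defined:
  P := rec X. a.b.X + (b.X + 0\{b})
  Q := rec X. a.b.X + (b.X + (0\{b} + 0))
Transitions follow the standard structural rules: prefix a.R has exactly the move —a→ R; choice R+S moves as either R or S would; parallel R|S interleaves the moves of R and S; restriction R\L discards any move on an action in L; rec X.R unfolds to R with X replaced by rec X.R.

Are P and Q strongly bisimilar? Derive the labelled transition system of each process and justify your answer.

P's transition system — 2 states:
  m0 = rec X. a.b.X + (b.X + 0\{b}) | —a→ m1, —b→ m0
  m1 = b.(rec X. a.b.X + (b.X + 0\{b})) | —b→ m0
Q's transition system — 2 states:
  n0 = rec X. a.b.X + (b.X + (0\{b} + 0)) | —a→ n1, —b→ n0
  n1 = b.(rec X. a.b.X + (b.X + (0\{b} + 0))) | —b→ n0
Partition-refinement fixed point:
  B0 = {m0, n0}
  B1 = {m1, n1}
m0 ∈ B0, n0 ∈ B0 → same block

bisimilar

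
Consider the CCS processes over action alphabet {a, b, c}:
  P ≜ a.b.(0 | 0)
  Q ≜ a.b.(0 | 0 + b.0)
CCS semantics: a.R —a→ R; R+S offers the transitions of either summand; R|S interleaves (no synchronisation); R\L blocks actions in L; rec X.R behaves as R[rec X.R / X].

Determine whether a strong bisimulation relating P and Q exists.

P's transition system — 3 states:
  p0 = a.b.(0 | 0) :: -a-> p1
  p1 = b.(0 | 0) :: -b-> p2
  p2 = 0 | 0 :: stopped
Q's transition system — 4 states:
  q0 = a.b.(0 | 0 + b.0) :: -a-> q1
  q1 = b.(0 | 0 + b.0) :: -b-> q2
  q2 = 0 | 0 + b.0 :: -b-> q3
  q3 = 0 :: stopped
Bisimilarity quotient blocks:
  B0 = {p0}
  B1 = {p1, q2}
  B2 = {p2, q3}
  B3 = {q0}
  B4 = {q1}
p0 ∈ B0, q0 ∈ B3 → different blocks

P ≁ Q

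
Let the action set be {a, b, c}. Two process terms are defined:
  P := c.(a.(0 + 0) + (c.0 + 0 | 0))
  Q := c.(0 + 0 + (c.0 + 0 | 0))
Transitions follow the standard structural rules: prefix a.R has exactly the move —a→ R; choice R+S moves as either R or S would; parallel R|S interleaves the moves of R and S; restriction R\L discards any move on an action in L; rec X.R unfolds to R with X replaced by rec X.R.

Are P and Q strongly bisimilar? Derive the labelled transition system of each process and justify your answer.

not bisimilar

P's transition system — 4 states:
  p0 = c.(a.(0 + 0) + (c.0 + 0 | 0)) | —c→ p1
  p1 = a.(0 + 0) + (c.0 + 0 | 0) | —a→ p2, —c→ p3
  p2 = 0 + 0 | ·
  p3 = 0 | ·
Q's transition system — 3 states:
  q0 = c.(0 + 0 + (c.0 + 0 | 0)) | —c→ q1
  q1 = 0 + 0 + (c.0 + 0 | 0) | —c→ q2
  q2 = 0 | ·
Partition-refinement fixed point:
  B0 = {p0}
  B1 = {p1}
  B2 = {p2, p3, q2}
  B3 = {q0}
  B4 = {q1}
p0 ∈ B0, q0 ∈ B3 → different blocks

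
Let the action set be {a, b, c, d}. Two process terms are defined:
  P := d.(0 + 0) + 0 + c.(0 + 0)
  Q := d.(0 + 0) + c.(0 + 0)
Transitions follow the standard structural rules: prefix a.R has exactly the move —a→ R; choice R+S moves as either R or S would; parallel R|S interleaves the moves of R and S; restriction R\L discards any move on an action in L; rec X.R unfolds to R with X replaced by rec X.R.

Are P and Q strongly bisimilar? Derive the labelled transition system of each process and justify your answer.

YES

P's transition system — 2 states:
  p0 = d.(0 + 0) + 0 + c.(0 + 0) | =c=> p1, =d=> p1
  p1 = 0 + 0 | (no moves)
Q's transition system — 2 states:
  q0 = d.(0 + 0) + c.(0 + 0) | =c=> q1, =d=> q1
  q1 = 0 + 0 | (no moves)
Bisimilarity quotient blocks:
  B0 = {p0, q0}
  B1 = {p1, q1}
p0 ∈ B0, q0 ∈ B0 → same block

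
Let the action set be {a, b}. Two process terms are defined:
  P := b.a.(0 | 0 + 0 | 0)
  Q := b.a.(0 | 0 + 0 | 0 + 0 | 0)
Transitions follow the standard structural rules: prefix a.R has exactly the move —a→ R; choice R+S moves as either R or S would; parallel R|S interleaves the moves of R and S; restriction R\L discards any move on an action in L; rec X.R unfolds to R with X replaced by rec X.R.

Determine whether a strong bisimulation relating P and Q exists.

P's transition system — 3 states:
  m0 = b.a.(0 | 0 + 0 | 0) | =b=> m1
  m1 = a.(0 | 0 + 0 | 0) | =a=> m2
  m2 = 0 | 0 + 0 | 0 | ∅
Q's transition system — 3 states:
  n0 = b.a.(0 | 0 + 0 | 0 + 0 | 0) | =b=> n1
  n1 = a.(0 | 0 + 0 | 0 + 0 | 0) | =a=> n2
  n2 = 0 | 0 + 0 | 0 + 0 | 0 | ∅
Partition-refinement fixed point:
  B0 = {m0, n0}
  B1 = {m1, n1}
  B2 = {m2, n2}
m0 ∈ B0, n0 ∈ B0 → same block

YES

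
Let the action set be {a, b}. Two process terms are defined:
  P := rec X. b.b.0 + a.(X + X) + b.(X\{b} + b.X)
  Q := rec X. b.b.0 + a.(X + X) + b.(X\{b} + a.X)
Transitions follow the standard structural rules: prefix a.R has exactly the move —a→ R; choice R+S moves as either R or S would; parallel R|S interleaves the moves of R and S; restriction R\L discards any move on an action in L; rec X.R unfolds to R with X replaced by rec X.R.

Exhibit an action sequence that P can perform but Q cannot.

Reachable graph of P (6 states):
  u0 = rec X. b.b.0 + a.(X + X) + b.(X\{b} + b.X) → =a=> u1, =b=> u2, =b=> u3
  u1 = (rec X. b.b.0 + a.(X + X) + b.(X\{b} + b.X)) + (rec X. b.b.0 + a.(X + X) + b.(X\{b} + b.X)) → =a=> u1, =b=> u2, =b=> u3
  u2 = (rec X. b.b.0 + a.(X + X) + b.(X\{b} + b.X))\{b} + b.(rec X. b.b.0 + a.(X + X) + b.(X\{b} + b.X)) → =a=> u4, =b=> u0
  u3 = b.0 → =b=> u5
  u4 = ((rec X. b.b.0 + a.(X + X) + b.(X\{b} + b.X)) + (rec X. b.b.0 + a.(X + X) + b.(X\{b} + b.X)))\{b} → =a=> u4
  u5 = 0 → deadlocked
Reachable graph of Q (6 states):
  v0 = rec X. b.b.0 + a.(X + X) + b.(X\{b} + a.X) → =a=> v1, =b=> v2, =b=> v3
  v1 = (rec X. b.b.0 + a.(X + X) + b.(X\{b} + a.X)) + (rec X. b.b.0 + a.(X + X) + b.(X\{b} + a.X)) → =a=> v1, =b=> v2, =b=> v3
  v2 = (rec X. b.b.0 + a.(X + X) + b.(X\{b} + a.X))\{b} + a.(rec X. b.b.0 + a.(X + X) + b.(X\{b} + a.X)) → =a=> v0, =a=> v4
  v3 = b.0 → =b=> v5
  v4 = ((rec X. b.b.0 + a.(X + X) + b.(X\{b} + a.X)) + (rec X. b.b.0 + a.(X + X) + b.(X\{b} + a.X)))\{b} → =a=> v4
  v5 = 0 → deadlocked
Executing bba from P (initial set {u0}):
  after b @ step 1: {u2, u3}
  after b @ step 2: {u0, u5}
  after a @ step 3: {u1}
  ✓ P
Executing bba from Q (initial set {v0}):
  after b @ step 1: {v2, v3}
  after b @ step 2: {v5}
  after a @ step 3: no successor for Q

bba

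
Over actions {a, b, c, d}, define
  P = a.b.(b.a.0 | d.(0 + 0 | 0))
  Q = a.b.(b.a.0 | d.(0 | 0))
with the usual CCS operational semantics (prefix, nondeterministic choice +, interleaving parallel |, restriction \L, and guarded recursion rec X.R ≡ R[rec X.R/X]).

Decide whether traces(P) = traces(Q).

Reachable graph of P (8 states):
  p0 = a.b.(b.a.0 | d.(0 + 0 | 0)) :: =a=> p1
  p1 = b.(b.a.0 | d.(0 + 0 | 0)) :: =b=> p2
  p2 = b.a.0 | d.(0 + 0 | 0) :: =b=> p3, =d=> p4
  p3 = a.0 | d.(0 + 0 | 0) :: =a=> p5, =d=> p6
  p4 = b.a.0 | (0 + 0 | 0) :: =b=> p6
  p5 = 0 | d.(0 + 0 | 0) :: =d=> p7
  p6 = a.0 | (0 + 0 | 0) :: =a=> p7
  p7 = 0 | (0 + 0 | 0) :: stopped
Reachable graph of Q (8 states):
  q0 = a.b.(b.a.0 | d.(0 | 0)) :: =a=> q1
  q1 = b.(b.a.0 | d.(0 | 0)) :: =b=> q2
  q2 = b.a.0 | d.(0 | 0) :: =b=> q3, =d=> q4
  q3 = a.0 | d.(0 | 0) :: =a=> q5, =d=> q6
  q4 = b.a.0 | (0 | 0) :: =b=> q6
  q5 = 0 | d.(0 | 0) :: =d=> q7
  q6 = a.0 | (0 | 0) :: =a=> q7
  q7 = 0 | (0 | 0) :: stopped
Partition-refinement fixed point:
  B0 = {p0, q0}
  B1 = {p1, q1}
  B2 = {p2, q2}
  B3 = {p4, q4}
  B4 = {p6, q6}
  B5 = {p7, q7}
  B6 = {p3, q3}
  B7 = {p5, q5}
p0 ∈ B0, q0 ∈ B0 → same block
Bisimilar ⇒ trace-equivalent.

traces(P) = traces(Q)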